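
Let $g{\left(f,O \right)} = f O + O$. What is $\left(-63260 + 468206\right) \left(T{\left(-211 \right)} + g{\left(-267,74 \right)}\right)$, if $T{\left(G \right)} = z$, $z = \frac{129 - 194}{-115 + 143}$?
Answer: $- \frac{111606559641}{14} \approx -7.9719 \cdot 10^{9}$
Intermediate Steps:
$g{\left(f,O \right)} = O + O f$ ($g{\left(f,O \right)} = O f + O = O + O f$)
$z = - \frac{65}{28} \approx -2.3214$
$T{\left(G \right)} = - \frac{65}{28}$
$\left(-63260 + 468206\right) \left(T{\left(-211 \right)} + g{\left(-267,74 \right)}\right) = \left(-63260 + 468206\right) \left(- \frac{65}{28} + 74 \left(1 - 267\right)\right) = 404946 \left(- \frac{65}{28} + 74 \left(-266\right)\right) = 404946 \left(- \frac{65}{28} - 19684\right) = 404946 \left(- \frac{551217}{28}\right) = - \frac{111606559641}{14}$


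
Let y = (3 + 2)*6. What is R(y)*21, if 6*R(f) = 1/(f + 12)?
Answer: 1/12 ≈ 0.083333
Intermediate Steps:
y = 30 (y = 5*6 = 30)
R(f) = 1/(6*(12 + f)) (R(f) = 1/(6*(f + 12)) = 1/(6*(12 + f)))
R(y)*21 = (1/(6*(12 + 30)))*21 = ((1/6)/42)*21 = ((1/6)*(1/42))*21 = (1/252)*21 = 1/12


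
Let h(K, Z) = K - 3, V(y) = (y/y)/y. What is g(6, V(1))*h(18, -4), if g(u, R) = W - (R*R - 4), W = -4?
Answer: -15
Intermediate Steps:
V(y) = 1/y
g(u, R) = -R**2 (g(u, R) = -4 - (R*R - 4) = -4 - (R**2 - 4) = -4 - (-4 + R**2) = -4 + (4 - R**2) = -R**2)
h(K, Z) = -3 + K
g(6, V(1))*h(18, -4) = (-(1/1)**2)*(-3 + 18) = -1*1**2*15 = -1*1*15 = -1*15 = -15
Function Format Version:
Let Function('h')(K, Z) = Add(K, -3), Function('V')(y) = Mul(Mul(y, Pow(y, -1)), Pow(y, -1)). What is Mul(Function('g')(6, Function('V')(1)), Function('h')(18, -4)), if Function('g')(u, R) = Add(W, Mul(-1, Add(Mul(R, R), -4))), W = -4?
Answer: -15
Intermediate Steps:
Function('V')(y) = Pow(y, -1) (Function('V')(y) = Mul(1, Pow(y, -1)) = Pow(y, -1))
Function('g')(u, R) = Mul(-1, Pow(R, 2)) (Function('g')(u, R) = Add(-4, Mul(-1, Add(Mul(R, R), -4))) = Add(-4, Mul(-1, Add(Pow(R, 2), -4))) = Add(-4, Mul(-1, Add(-4, Pow(R, 2)))) = Add(-4, Add(4, Mul(-1, Pow(R, 2)))) = Mul(-1, Pow(R, 2)))
Function('h')(K, Z) = Add(-3, K)
Mul(Function('g')(6, Function('V')(1)), Function('h')(18, -4)) = Mul(Mul(-1, Pow(Pow(1, -1), 2)), Add(-3, 18)) = Mul(Mul(-1, Pow(1, 2)), 15) = Mul(Mul(-1, 1), 15) = Mul(-1, 15) = -15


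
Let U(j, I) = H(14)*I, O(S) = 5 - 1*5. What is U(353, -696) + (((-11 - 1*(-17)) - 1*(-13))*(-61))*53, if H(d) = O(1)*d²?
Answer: -61427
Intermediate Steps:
O(S) = 0 (O(S) = 5 - 5 = 0)
H(d) = 0 (H(d) = 0*d² = 0)
U(j, I) = 0 (U(j, I) = 0*I = 0)
U(353, -696) + (((-11 - 1*(-17)) - 1*(-13))*(-61))*53 = 0 + (((-11 - 1*(-17)) - 1*(-13))*(-61))*53 = 0 + (((-11 + 17) + 13)*(-61))*53 = 0 + ((6 + 13)*(-61))*53 = 0 + (19*(-61))*53 = 0 - 1159*53 = 0 - 61427 = -61427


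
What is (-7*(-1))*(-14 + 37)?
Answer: 161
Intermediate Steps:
(-7*(-1))*(-14 + 37) = 7*23 = 161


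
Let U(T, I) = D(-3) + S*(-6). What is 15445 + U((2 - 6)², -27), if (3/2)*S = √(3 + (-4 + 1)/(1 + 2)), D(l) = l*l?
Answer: 15454 - 4*√2 ≈ 15448.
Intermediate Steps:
D(l) = l²
S = 2*√2/3 (S = 2*√(3 + (-4 + 1)/(1 + 2))/3 = 2*√(3 - 3/3)/3 = 2*√(3 - 3*⅓)/3 = 2*√(3 - 1)/3 = 2*√2/3 ≈ 0.94281)
U(T, I) = 9 - 4*√2 (U(T, I) = (-3)² + (2*√2/3)*(-6) = 9 - 4*√2)
15445 + U((2 - 6)², -27) = 15445 + (9 - 4*√2) = 15454 - 4*√2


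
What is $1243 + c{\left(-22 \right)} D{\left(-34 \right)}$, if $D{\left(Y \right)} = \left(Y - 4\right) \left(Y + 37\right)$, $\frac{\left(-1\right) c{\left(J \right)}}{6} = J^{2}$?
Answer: $332299$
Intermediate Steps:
$c{\left(J \right)} = - 6 J^{2}$
$D{\left(Y \right)} = \left(-4 + Y\right) \left(37 + Y\right)$
$1243 + c{\left(-22 \right)} D{\left(-34 \right)} = 1243 + - 6 \left(-22\right)^{2} \left(-148 + \left(-34\right)^{2} + 33 \left(-34\right)\right) = 1243 + \left(-6\right) 484 \left(-148 + 1156 - 1122\right) = 1243 - -331056 = 1243 + 331056 = 332299$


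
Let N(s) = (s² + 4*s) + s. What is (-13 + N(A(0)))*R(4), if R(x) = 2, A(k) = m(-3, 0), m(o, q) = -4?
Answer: -34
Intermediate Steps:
A(k) = -4
N(s) = s² + 5*s
(-13 + N(A(0)))*R(4) = (-13 - 4*(5 - 4))*2 = (-13 - 4*1)*2 = (-13 - 4)*2 = -17*2 = -34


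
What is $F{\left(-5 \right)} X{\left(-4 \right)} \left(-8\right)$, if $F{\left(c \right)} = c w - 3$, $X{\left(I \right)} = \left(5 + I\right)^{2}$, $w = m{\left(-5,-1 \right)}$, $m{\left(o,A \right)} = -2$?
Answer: $-56$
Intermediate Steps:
$w = -2$
$F{\left(c \right)} = -3 - 2 c$ ($F{\left(c \right)} = c \left(-2\right) - 3 = - 2 c - 3 = -3 - 2 c$)
$F{\left(-5 \right)} X{\left(-4 \right)} \left(-8\right) = \left(-3 - -10\right) \left(5 - 4\right)^{2} \left(-8\right) = \left(-3 + 10\right) 1^{2} \left(-8\right) = 7 \cdot 1 \left(-8\right) = 7 \left(-8\right) = -56$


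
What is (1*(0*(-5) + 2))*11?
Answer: 22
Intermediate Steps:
(1*(0*(-5) + 2))*11 = (1*(0 + 2))*11 = (1*2)*11 = 2*11 = 22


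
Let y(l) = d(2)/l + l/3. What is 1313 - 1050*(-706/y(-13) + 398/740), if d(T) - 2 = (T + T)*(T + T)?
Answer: -1063521922/8251 ≈ -1.2890e+5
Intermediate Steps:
d(T) = 2 + 4*T² (d(T) = 2 + (T + T)*(T + T) = 2 + (2*T)*(2*T) = 2 + 4*T²)
y(l) = 18/l + l/3 (y(l) = (2 + 4*2²)/l + l/3 = (2 + 4*4)/l + l*(⅓) = (2 + 16)/l + l/3 = 18/l + l/3)
1313 - 1050*(-706/y(-13) + 398/740) = 1313 - 1050*(-706/(18/(-13) + (⅓)*(-13)) + 398/740) = 1313 - 1050*(-706/(18*(-1/13) - 13/3) + 398*(1/740)) = 1313 - 1050*(-706/(-18/13 - 13/3) + 199/370) = 1313 - 1050*(-706/(-223/39) + 199/370) = 1313 - 1050*(-706*(-39/223) + 199/370) = 1313 - 1050*(27534/223 + 199/370) = 1313 - 1050*10231957/82510 = 1313 - 1074355485/8251 = -1063521922/8251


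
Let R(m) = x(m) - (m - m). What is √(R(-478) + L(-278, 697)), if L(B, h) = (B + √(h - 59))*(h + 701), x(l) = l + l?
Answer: √(-389600 + 1398*√638) ≈ 595.22*I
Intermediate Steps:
x(l) = 2*l
L(B, h) = (701 + h)*(B + √(-59 + h)) (L(B, h) = (B + √(-59 + h))*(701 + h) = (701 + h)*(B + √(-59 + h)))
R(m) = 2*m (R(m) = 2*m - (m - m) = 2*m - 1*0 = 2*m + 0 = 2*m)
√(R(-478) + L(-278, 697)) = √(2*(-478) + (701*(-278) + 701*√(-59 + 697) - 278*697 + 697*√(-59 + 697))) = √(-956 + (-194878 + 701*√638 - 193766 + 697*√638)) = √(-956 + (-388644 + 1398*√638)) = √(-389600 + 1398*√638)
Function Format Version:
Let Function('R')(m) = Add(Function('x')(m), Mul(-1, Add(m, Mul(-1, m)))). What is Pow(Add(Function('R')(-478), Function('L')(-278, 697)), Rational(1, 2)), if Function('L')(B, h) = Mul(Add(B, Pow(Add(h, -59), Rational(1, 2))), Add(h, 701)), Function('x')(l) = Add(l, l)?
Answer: Pow(Add(-389600, Mul(1398, Pow(638, Rational(1, 2)))), Rational(1, 2)) ≈ Mul(595.22, I)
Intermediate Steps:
Function('x')(l) = Mul(2, l)
Function('L')(B, h) = Mul(Add(701, h), Add(B, Pow(Add(-59, h), Rational(1, 2)))) (Function('L')(B, h) = Mul(Add(B, Pow(Add(-59, h), Rational(1, 2))), Add(701, h)) = Mul(Add(701, h), Add(B, Pow(Add(-59, h), Rational(1, 2)))))
Function('R')(m) = Mul(2, m) (Function('R')(m) = Add(Mul(2, m), Mul(-1, Add(m, Mul(-1, m)))) = Add(Mul(2, m), Mul(-1, 0)) = Add(Mul(2, m), 0) = Mul(2, m))
Pow(Add(Function('R')(-478), Function('L')(-278, 697)), Rational(1, 2)) = Pow(Add(Mul(2, -478), Add(Mul(701, -278), Mul(701, Pow(Add(-59, 697), Rational(1, 2))), Mul(-278, 697), Mul(697, Pow(Add(-59, 697), Rational(1, 2))))), Rational(1, 2)) = Pow(Add(-956, Add(-194878, Mul(701, Pow(638, Rational(1, 2))), -193766, Mul(697, Pow(638, Rational(1, 2))))), Rational(1, 2)) = Pow(Add(-956, Add(-388644, Mul(1398, Pow(638, Rational(1, 2))))), Rational(1, 2)) = Pow(Add(-389600, Mul(1398, Pow(638, Rational(1, 2)))), Rational(1, 2))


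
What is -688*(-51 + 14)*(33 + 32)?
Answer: 1654640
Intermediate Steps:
-688*(-51 + 14)*(33 + 32) = -(-25456)*65 = -688*(-2405) = 1654640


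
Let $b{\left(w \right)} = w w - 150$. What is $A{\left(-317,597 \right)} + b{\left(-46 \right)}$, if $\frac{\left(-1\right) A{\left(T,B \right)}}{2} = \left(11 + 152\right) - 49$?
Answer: $1738$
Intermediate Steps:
$A{\left(T,B \right)} = -228$ ($A{\left(T,B \right)} = - 2 \left(\left(11 + 152\right) - 49\right) = - 2 \left(163 - 49\right) = \left(-2\right) 114 = -228$)
$b{\left(w \right)} = -150 + w^{2}$ ($b{\left(w \right)} = w^{2} - 150 = -150 + w^{2}$)
$A{\left(-317,597 \right)} + b{\left(-46 \right)} = -228 - \left(150 - \left(-46\right)^{2}\right) = -228 + \left(-150 + 2116\right) = -228 + 1966 = 1738$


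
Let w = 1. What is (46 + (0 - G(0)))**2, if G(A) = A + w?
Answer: 2025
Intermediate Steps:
G(A) = 1 + A (G(A) = A + 1 = 1 + A)
(46 + (0 - G(0)))**2 = (46 + (0 - (1 + 0)))**2 = (46 + (0 - 1*1))**2 = (46 + (0 - 1))**2 = (46 - 1)**2 = 45**2 = 2025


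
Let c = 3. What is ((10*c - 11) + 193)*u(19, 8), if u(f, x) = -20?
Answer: -4240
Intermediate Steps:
((10*c - 11) + 193)*u(19, 8) = ((10*3 - 11) + 193)*(-20) = ((30 - 11) + 193)*(-20) = (19 + 193)*(-20) = 212*(-20) = -4240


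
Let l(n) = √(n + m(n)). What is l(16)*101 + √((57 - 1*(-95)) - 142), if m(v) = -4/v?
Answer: √10 + 303*√7/2 ≈ 403.99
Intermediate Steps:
l(n) = √(n - 4/n)
l(16)*101 + √((57 - 1*(-95)) - 142) = √(16 - 4/16)*101 + √((57 - 1*(-95)) - 142) = √(16 - 4*1/16)*101 + √((57 + 95) - 142) = √(16 - ¼)*101 + √(152 - 142) = √(63/4)*101 + √10 = (3*√7/2)*101 + √10 = 303*√7/2 + √10 = √10 + 303*√7/2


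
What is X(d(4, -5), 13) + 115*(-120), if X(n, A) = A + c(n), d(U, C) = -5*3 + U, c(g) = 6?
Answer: -13781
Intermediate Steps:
d(U, C) = -15 + U
X(n, A) = 6 + A (X(n, A) = A + 6 = 6 + A)
X(d(4, -5), 13) + 115*(-120) = (6 + 13) + 115*(-120) = 19 - 13800 = -13781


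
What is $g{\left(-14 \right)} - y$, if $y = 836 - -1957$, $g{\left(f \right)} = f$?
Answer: $-2807$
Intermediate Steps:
$y = 2793$ ($y = 836 + 1957 = 2793$)
$g{\left(-14 \right)} - y = -14 - 2793 = -2807$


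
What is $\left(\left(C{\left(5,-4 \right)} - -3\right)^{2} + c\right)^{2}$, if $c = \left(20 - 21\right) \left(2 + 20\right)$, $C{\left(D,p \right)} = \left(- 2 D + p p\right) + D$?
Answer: $30276$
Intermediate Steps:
$C{\left(D,p \right)} = p^{2} - D$ ($C{\left(D,p \right)} = \left(- 2 D + p^{2}\right) + D = \left(p^{2} - 2 D\right) + D = p^{2} - D$)
$c = -22$ ($c = \left(-1\right) 22 = -22$)
$\left(\left(C{\left(5,-4 \right)} - -3\right)^{2} + c\right)^{2} = \left(\left(\left(\left(-4\right)^{2} - 5\right) - -3\right)^{2} - 22\right)^{2} = \left(\left(\left(16 - 5\right) + 3\right)^{2} - 22\right)^{2} = \left(\left(11 + 3\right)^{2} - 22\right)^{2} = \left(14^{2} - 22\right)^{2} = \left(196 - 22\right)^{2} = 174^{2} = 30276$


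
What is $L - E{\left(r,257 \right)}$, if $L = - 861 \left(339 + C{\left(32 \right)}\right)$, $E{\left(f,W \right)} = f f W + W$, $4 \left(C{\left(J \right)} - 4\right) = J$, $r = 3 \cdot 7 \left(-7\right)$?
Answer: $-5855981$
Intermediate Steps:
$r = -147$ ($r = 21 \left(-7\right) = -147$)
$C{\left(J \right)} = 4 + \frac{J}{4}$
$E{\left(f,W \right)} = W + W f^{2}$ ($E{\left(f,W \right)} = f^{2} W + W = W f^{2} + W = W + W f^{2}$)
$L = -302211$ ($L = - 861 \left(339 + \left(4 + \frac{1}{4} \cdot 32\right)\right) = - 861 \left(339 + \left(4 + 8\right)\right) = - 861 \left(339 + 12\right) = \left(-861\right) 351 = -302211$)
$L - E{\left(r,257 \right)} = -302211 - 257 \left(1 + \left(-147\right)^{2}\right) = -302211 - 257 \left(1 + 21609\right) = -302211 - 257 \cdot 21610 = -302211 - 5553770 = -5855981$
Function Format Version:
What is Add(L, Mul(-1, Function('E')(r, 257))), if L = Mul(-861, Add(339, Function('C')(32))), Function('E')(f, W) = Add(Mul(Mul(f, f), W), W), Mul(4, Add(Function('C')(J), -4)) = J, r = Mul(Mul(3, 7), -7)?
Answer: -5855981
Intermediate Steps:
r = -147 (r = Mul(21, -7) = -147)
Function('C')(J) = Add(4, Mul(Rational(1, 4), J))
Function('E')(f, W) = Add(W, Mul(W, Pow(f, 2))) (Function('E')(f, W) = Add(Mul(Pow(f, 2), W), W) = Add(Mul(W, Pow(f, 2)), W) = Add(W, Mul(W, Pow(f, 2))))
L = -302211 (L = Mul(-861, Add(339, Add(4, Mul(Rational(1, 4), 32)))) = Mul(-861, Add(339, Add(4, 8))) = Mul(-861, Add(339, 12)) = Mul(-861, 351) = -302211)
Add(L, Mul(-1, Function('E')(r, 257))) = Add(-302211, Mul(-1, Mul(257, Add(1, Pow(-147, 2))))) = Add(-302211, Mul(-1, Mul(257, Add(1, 21609)))) = Add(-302211, Mul(-1, Mul(257, 21610))) = Add(-302211, Mul(-1, 5553770)) = Add(-302211, -5553770) = -5855981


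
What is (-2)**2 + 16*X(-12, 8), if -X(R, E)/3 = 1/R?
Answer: 8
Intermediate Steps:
X(R, E) = -3/R
(-2)**2 + 16*X(-12, 8) = (-2)**2 + 16*(-3/(-12)) = 4 + 16*(-3*(-1/12)) = 4 + 16*(1/4) = 4 + 4 = 8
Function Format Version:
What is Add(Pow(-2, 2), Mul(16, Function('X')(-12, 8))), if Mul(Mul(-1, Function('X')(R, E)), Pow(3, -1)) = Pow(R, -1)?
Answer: 8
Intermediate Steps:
Function('X')(R, E) = Mul(-3, Pow(R, -1))
Add(Pow(-2, 2), Mul(16, Function('X')(-12, 8))) = Add(Pow(-2, 2), Mul(16, Mul(-3, Pow(-12, -1)))) = Add(4, Mul(16, Mul(-3, Rational(-1, 12)))) = Add(4, Mul(16, Rational(1, 4))) = Add(4, 4) = 8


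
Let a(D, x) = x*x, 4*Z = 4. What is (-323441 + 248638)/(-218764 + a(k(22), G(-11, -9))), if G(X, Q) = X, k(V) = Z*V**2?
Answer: 2413/7053 ≈ 0.34212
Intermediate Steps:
Z = 1 (Z = (1/4)*4 = 1)
k(V) = V**2 (k(V) = 1*V**2 = V**2)
a(D, x) = x**2
(-323441 + 248638)/(-218764 + a(k(22), G(-11, -9))) = (-323441 + 248638)/(-218764 + (-11)**2) = -74803/(-218764 + 121) = -74803/(-218643) = -74803*(-1/218643) = 2413/7053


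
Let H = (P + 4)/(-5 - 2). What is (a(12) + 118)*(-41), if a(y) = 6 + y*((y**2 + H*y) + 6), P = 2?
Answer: -516764/7 ≈ -73823.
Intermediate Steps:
H = -6/7 (H = (2 + 4)/(-5 - 2) = 6/(-7) = 6*(-1/7) = -6/7 ≈ -0.85714)
a(y) = 6 + y*(6 + y**2 - 6*y/7) (a(y) = 6 + y*((y**2 - 6*y/7) + 6) = 6 + y*(6 + y**2 - 6*y/7))
(a(12) + 118)*(-41) = ((6 + 12**3 + 6*12 - 6/7*12**2) + 118)*(-41) = ((6 + 1728 + 72 - 6/7*144) + 118)*(-41) = ((6 + 1728 + 72 - 864/7) + 118)*(-41) = (11778/7 + 118)*(-41) = (12604/7)*(-41) = -516764/7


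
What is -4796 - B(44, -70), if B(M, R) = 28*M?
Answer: -6028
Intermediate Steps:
-4796 - B(44, -70) = -4796 - 28*44 = -4796 - 1*1232 = -4796 - 1232 = -6028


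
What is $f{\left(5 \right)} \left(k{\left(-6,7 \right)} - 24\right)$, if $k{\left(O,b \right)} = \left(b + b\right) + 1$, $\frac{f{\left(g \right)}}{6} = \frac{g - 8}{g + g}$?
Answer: $\frac{81}{5} \approx 16.2$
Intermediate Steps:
$f{\left(g \right)} = \frac{3 \left(-8 + g\right)}{g}$ ($f{\left(g \right)} = 6 \frac{g - 8}{g + g} = 6 \frac{-8 + g}{2 g} = \frac{3 \left(-8 + g\right)}{g}$)
$k{\left(O,b \right)} = 1 + 2 b$ ($k{\left(O,b \right)} = 2 b + 1 = 1 + 2 b$)
$f{\left(5 \right)} \left(k{\left(-6,7 \right)} - 24\right) = \left(3 - \frac{24}{5}\right) \left(\left(1 + 2 \cdot 7\right) - 24\right) = \left(3 - \frac{24}{5}\right) \left(\left(1 + 14\right) - 24\right) = \left(3 - \frac{24}{5}\right) \left(15 - 24\right) = \left(- \frac{9}{5}\right) \left(-9\right) = \frac{81}{5}$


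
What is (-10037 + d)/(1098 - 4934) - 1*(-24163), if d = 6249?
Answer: 23173264/959 ≈ 24164.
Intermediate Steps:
(-10037 + d)/(1098 - 4934) - 1*(-24163) = (-10037 + 6249)/(1098 - 4934) - 1*(-24163) = -3788/(-3836) + 24163 = -3788*(-1/3836) + 24163 = 947/959 + 24163 = 23173264/959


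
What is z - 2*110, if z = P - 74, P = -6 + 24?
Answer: -276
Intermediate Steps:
P = 18
z = -56 (z = 18 - 74 = -56)
z - 2*110 = -56 - 2*110 = -56 - 220 = -276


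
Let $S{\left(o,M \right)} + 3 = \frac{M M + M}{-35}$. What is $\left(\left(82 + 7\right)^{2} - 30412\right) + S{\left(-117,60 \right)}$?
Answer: $- \frac{158190}{7} \approx -22599.0$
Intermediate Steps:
$S{\left(o,M \right)} = -3 - \frac{M}{35} - \frac{M^{2}}{35}$ ($S{\left(o,M \right)} = -3 + \frac{M M + M}{-35} = -3 + \left(M^{2} + M\right) \left(- \frac{1}{35}\right) = -3 + \left(M + M^{2}\right) \left(- \frac{1}{35}\right) = -3 - \left(\frac{M}{35} + \frac{M^{2}}{35}\right) = -3 - \frac{M}{35} - \frac{M^{2}}{35}$)
$\left(\left(82 + 7\right)^{2} - 30412\right) + S{\left(-117,60 \right)} = \left(\left(82 + 7\right)^{2} - 30412\right) - \left(\frac{33}{7} + \frac{720}{7}\right) = \left(89^{2} - 30412\right) - \frac{753}{7} = \left(7921 - 30412\right) - \frac{753}{7} = -22491 - \frac{753}{7} = - \frac{158190}{7}$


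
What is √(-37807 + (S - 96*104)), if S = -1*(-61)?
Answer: I*√47730 ≈ 218.47*I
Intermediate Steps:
S = 61
√(-37807 + (S - 96*104)) = √(-37807 + (61 - 96*104)) = √(-37807 + (61 - 9984)) = √(-37807 - 9923) = √(-47730) = I*√47730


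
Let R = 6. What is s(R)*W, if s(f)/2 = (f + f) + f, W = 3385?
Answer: 121860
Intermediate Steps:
s(f) = 6*f (s(f) = 2*((f + f) + f) = 2*(2*f + f) = 2*(3*f) = 6*f)
s(R)*W = (6*6)*3385 = 36*3385 = 121860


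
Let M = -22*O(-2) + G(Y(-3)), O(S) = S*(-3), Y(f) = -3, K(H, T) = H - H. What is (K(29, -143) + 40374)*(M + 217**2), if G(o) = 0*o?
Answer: 1895841918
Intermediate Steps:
K(H, T) = 0
G(o) = 0
O(S) = -3*S
M = -132 (M = -(-66)*(-2) + 0 = -22*6 + 0 = -132 + 0 = -132)
(K(29, -143) + 40374)*(M + 217**2) = (0 + 40374)*(-132 + 217**2) = 40374*(-132 + 47089) = 40374*46957 = 1895841918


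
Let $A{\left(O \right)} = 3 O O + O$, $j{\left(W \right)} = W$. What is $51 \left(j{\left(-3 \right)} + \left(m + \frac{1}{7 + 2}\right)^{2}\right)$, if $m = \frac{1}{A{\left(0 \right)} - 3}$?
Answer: $- \frac{4063}{27} \approx -150.48$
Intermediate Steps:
$A{\left(O \right)} = O + 3 O^{2}$ ($A{\left(O \right)} = 3 O^{2} + O = O + 3 O^{2}$)
$m = - \frac{1}{3}$ ($m = \frac{1}{0 \left(1 + 3 \cdot 0\right) - 3} = \frac{1}{0 \left(1 + 0\right) - 3} = \frac{1}{0 \cdot 1 - 3} = \frac{1}{0 - 3} = \frac{1}{-3} = - \frac{1}{3} \approx -0.33333$)
$51 \left(j{\left(-3 \right)} + \left(m + \frac{1}{7 + 2}\right)^{2}\right) = 51 \left(-3 + \left(- \frac{1}{3} + \frac{1}{7 + 2}\right)^{2}\right) = 51 \left(-3 + \left(- \frac{1}{3} + \frac{1}{9}\right)^{2}\right) = 51 \left(-3 + \left(- \frac{2}{9}\right)^{2}\right) = 51 \left(-3 + \frac{4}{81}\right) = 51 \left(- \frac{239}{81}\right) = - \frac{4063}{27}$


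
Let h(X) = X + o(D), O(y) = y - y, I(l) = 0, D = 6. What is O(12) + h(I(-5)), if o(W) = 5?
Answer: 5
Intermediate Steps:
O(y) = 0
h(X) = 5 + X (h(X) = X + 5 = 5 + X)
O(12) + h(I(-5)) = 0 + (5 + 0) = 0 + 5 = 5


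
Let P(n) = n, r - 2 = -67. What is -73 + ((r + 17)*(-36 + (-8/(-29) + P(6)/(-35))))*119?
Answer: 29719559/145 ≈ 2.0496e+5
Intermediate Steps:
r = -65 (r = 2 - 67 = -65)
-73 + ((r + 17)*(-36 + (-8/(-29) + P(6)/(-35))))*119 = -73 + ((-65 + 17)*(-36 + (-8/(-29) + 6/(-35))))*119 = -73 - 48*(-36 + (-8*(-1/29) + 6*(-1/35)))*119 = -73 - 48*(-36 + (8/29 - 6/35))*119 = -73 - 48*(-36 + 106/1015)*119 = -73 - 48*(-36434/1015)*119 = -73 + (1748832/1015)*119 = -73 + 29730144/145 = 29719559/145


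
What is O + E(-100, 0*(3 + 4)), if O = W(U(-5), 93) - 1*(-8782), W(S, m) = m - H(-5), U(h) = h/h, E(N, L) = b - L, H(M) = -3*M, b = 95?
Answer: 8955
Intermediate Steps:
E(N, L) = 95 - L
U(h) = 1
W(S, m) = -15 + m (W(S, m) = m - (-3)*(-5) = m - 1*15 = m - 15 = -15 + m)
O = 8860 (O = (-15 + 93) - 1*(-8782) = 78 + 8782 = 8860)
O + E(-100, 0*(3 + 4)) = 8860 + (95 - 0*(3 + 4)) = 8860 + (95 - 0*7) = 8860 + (95 - 1*0) = 8860 + (95 + 0) = 8860 + 95 = 8955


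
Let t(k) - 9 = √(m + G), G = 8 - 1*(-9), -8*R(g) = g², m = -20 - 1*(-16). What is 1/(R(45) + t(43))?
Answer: -15624/3813377 - 64*√13/3813377 ≈ -0.0041577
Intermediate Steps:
m = -4 (m = -20 + 16 = -4)
R(g) = -g²/8
G = 17 (G = 8 + 9 = 17)
t(k) = 9 + √13 (t(k) = 9 + √(-4 + 17) = 9 + √13)
1/(R(45) + t(43)) = 1/(-⅛*45² + (9 + √13)) = 1/(-⅛*2025 + (9 + √13)) = 1/(-2025/8 + (9 + √13)) = 1/(-1953/8 + √13)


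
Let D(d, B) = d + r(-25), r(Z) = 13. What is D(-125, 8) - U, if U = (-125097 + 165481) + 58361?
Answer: -98857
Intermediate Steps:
U = 98745 (U = 40384 + 58361 = 98745)
D(d, B) = 13 + d (D(d, B) = d + 13 = 13 + d)
D(-125, 8) - U = (13 - 125) - 1*98745 = -112 - 98745 = -98857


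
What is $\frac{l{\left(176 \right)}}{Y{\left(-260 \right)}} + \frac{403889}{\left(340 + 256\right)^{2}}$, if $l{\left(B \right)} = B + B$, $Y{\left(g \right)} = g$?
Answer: $- \frac{5006223}{23089040} \approx -0.21682$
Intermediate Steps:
$l{\left(B \right)} = 2 B$
$\frac{l{\left(176 \right)}}{Y{\left(-260 \right)}} + \frac{403889}{\left(340 + 256\right)^{2}} = \frac{2 \cdot 176}{-260} + \frac{403889}{\left(340 + 256\right)^{2}} = 352 \left(- \frac{1}{260}\right) + \frac{403889}{596^{2}} = - \frac{88}{65} + \frac{403889}{355216} = - \frac{5006223}{23089040}$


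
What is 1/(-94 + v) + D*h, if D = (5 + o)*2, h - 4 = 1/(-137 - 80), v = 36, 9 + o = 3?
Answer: -100789/12586 ≈ -8.0080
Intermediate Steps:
o = -6 (o = -9 + 3 = -6)
h = 867/217 (h = 4 + 1/(-137 - 80) = 4 + 1/(-217) = 4 - 1/217 = 867/217 ≈ 3.9954)
D = -2 (D = (5 - 6)*2 = -1*2 = -2)
1/(-94 + v) + D*h = 1/(-94 + 36) - 2*867/217 = 1/(-58) - 1734/217 = -1/58 - 1734/217 = -100789/12586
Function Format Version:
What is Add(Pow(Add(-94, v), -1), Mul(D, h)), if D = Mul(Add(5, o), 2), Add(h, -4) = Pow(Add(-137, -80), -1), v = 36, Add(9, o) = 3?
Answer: Rational(-100789, 12586) ≈ -8.0080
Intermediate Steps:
o = -6 (o = Add(-9, 3) = -6)
h = Rational(867, 217) (h = Add(4, Pow(Add(-137, -80), -1)) = Add(4, Pow(-217, -1)) = Add(4, Rational(-1, 217)) = Rational(867, 217) ≈ 3.9954)
D = -2 (D = Mul(Add(5, -6), 2) = Mul(-1, 2) = -2)
Add(Pow(Add(-94, v), -1), Mul(D, h)) = Add(Pow(Add(-94, 36), -1), Mul(-2, Rational(867, 217))) = Add(Pow(-58, -1), Rational(-1734, 217)) = Add(Rational(-1, 58), Rational(-1734, 217)) = Rational(-100789, 12586)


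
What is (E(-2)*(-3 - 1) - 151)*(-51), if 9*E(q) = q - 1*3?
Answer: 22763/3 ≈ 7587.7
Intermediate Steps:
E(q) = -1/3 + q/9 (E(q) = (q - 1*3)/9 = (q - 3)/9 = (-3 + q)/9 = -1/3 + q/9)
(E(-2)*(-3 - 1) - 151)*(-51) = ((-1/3 + (1/9)*(-2))*(-3 - 1) - 151)*(-51) = ((-1/3 - 2/9)*(-4) - 151)*(-51) = (-5/9*(-4) - 151)*(-51) = (20/9 - 151)*(-51) = -1339/9*(-51) = 22763/3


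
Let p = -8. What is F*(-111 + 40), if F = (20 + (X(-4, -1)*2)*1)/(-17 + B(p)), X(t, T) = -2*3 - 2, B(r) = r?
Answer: 284/25 ≈ 11.360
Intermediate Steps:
X(t, T) = -8 (X(t, T) = -6 - 2 = -8)
F = -4/25 (F = (20 - 8*2*1)/(-17 - 8) = (20 - 16*1)/(-25) = (20 - 16)*(-1/25) = 4*(-1/25) = -4/25 ≈ -0.16000)
F*(-111 + 40) = -4*(-111 + 40)/25 = -4/25*(-71) = 284/25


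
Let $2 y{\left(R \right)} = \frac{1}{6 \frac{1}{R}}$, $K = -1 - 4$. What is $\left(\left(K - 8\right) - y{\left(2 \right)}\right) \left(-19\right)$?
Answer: $\frac{1501}{6} \approx 250.17$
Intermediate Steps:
$K = -5$
$y{\left(R \right)} = \frac{R}{12}$ ($y{\left(R \right)} = \frac{1}{2 \frac{6}{R}} = \frac{\frac{1}{6} R}{2} = \frac{R}{12}$)
$\left(\left(K - 8\right) - y{\left(2 \right)}\right) \left(-19\right) = \left(\left(-5 - 8\right) - \frac{1}{12} \cdot 2\right) \left(-19\right) = \left(-13 - \frac{1}{6}\right) \left(-19\right) = \left(- \frac{79}{6}\right) \left(-19\right) = \frac{1501}{6}$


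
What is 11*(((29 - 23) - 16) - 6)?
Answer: -176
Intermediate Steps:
11*(((29 - 23) - 16) - 6) = 11*((6 - 16) - 6) = 11*(-10 - 6) = 11*(-16) = -176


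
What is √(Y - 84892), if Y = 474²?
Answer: 2*√34946 ≈ 373.88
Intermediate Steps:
Y = 224676
√(Y - 84892) = √(224676 - 84892) = √139784 = 2*√34946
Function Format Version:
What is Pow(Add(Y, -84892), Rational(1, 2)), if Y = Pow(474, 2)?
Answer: Mul(2, Pow(34946, Rational(1, 2))) ≈ 373.88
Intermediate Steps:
Y = 224676
Pow(Add(Y, -84892), Rational(1, 2)) = Pow(Add(224676, -84892), Rational(1, 2)) = Pow(139784, Rational(1, 2)) = Mul(2, Pow(34946, Rational(1, 2)))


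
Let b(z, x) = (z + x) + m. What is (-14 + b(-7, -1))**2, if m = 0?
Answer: 484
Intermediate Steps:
b(z, x) = x + z (b(z, x) = (z + x) + 0 = (x + z) + 0 = x + z)
(-14 + b(-7, -1))**2 = (-14 + (-1 - 7))**2 = (-14 - 8)**2 = (-22)**2 = 484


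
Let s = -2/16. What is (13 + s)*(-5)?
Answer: -515/8 ≈ -64.375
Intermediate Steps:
s = -⅛ (s = -2*1/16 = -⅛ ≈ -0.12500)
(13 + s)*(-5) = (13 - ⅛)*(-5) = (103/8)*(-5) = -515/8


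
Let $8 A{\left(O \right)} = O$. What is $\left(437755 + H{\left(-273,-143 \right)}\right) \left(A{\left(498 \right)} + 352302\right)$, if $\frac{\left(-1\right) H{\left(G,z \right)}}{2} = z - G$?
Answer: $\frac{616630390215}{4} \approx 1.5416 \cdot 10^{11}$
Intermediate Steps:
$H{\left(G,z \right)} = - 2 z + 2 G$ ($H{\left(G,z \right)} = - 2 \left(z - G\right) = - 2 z + 2 G$)
$A{\left(O \right)} = \frac{O}{8}$
$\left(437755 + H{\left(-273,-143 \right)}\right) \left(A{\left(498 \right)} + 352302\right) = \left(437755 + \left(\left(-2\right) \left(-143\right) + 2 \left(-273\right)\right)\right) \left(\frac{1}{8} \cdot 498 + 352302\right) = \left(437755 + \left(286 - 546\right)\right) \left(\frac{249}{4} + 352302\right) = \left(437755 - 260\right) \frac{1409457}{4} = 437495 \cdot \frac{1409457}{4} = \frac{616630390215}{4}$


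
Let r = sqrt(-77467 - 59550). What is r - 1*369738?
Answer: -369738 + I*sqrt(137017) ≈ -3.6974e+5 + 370.16*I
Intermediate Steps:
r = I*sqrt(137017) (r = sqrt(-137017) = I*sqrt(137017) ≈ 370.16*I)
r - 1*369738 = I*sqrt(137017) - 1*369738 = I*sqrt(137017) - 369738 = -369738 + I*sqrt(137017)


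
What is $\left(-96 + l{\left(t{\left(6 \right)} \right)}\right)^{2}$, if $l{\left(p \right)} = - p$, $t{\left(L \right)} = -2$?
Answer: $8836$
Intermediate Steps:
$\left(-96 + l{\left(t{\left(6 \right)} \right)}\right)^{2} = \left(-96 - -2\right)^{2} = \left(-96 + 2\right)^{2} = \left(-94\right)^{2} = 8836$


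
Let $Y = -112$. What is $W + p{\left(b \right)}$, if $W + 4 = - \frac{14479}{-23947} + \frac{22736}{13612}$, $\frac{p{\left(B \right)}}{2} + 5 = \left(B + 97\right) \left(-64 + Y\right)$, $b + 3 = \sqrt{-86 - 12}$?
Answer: $- \frac{2697350913597}{81491641} - 2464 i \sqrt{2} \approx -33100.0 - 3484.6 i$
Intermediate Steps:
$b = -3 + 7 i \sqrt{2}$ ($b = -3 + \sqrt{-86 - 12} = -3 + \sqrt{-98} = -3 + 7 i \sqrt{2} \approx -3.0 + 9.8995 i$)
$p{\left(B \right)} = -34154 - 352 B$ ($p{\left(B \right)} = -10 + 2 \left(B + 97\right) \left(-64 - 112\right) = -10 + 2 \left(97 + B\right) \left(-176\right) = -10 + 2 \left(-17072 - 176 B\right) = -10 - \left(34144 + 352 B\right) = -34154 - 352 B$)
$W = - \frac{140579779}{81491641}$ ($W = -4 + \left(- \frac{14479}{-23947} + \frac{22736}{13612}\right) = -4 + \left(\left(-14479\right) \left(- \frac{1}{23947}\right) + 22736 \cdot \frac{1}{13612}\right) = -4 + \left(\frac{14479}{23947} + \frac{5684}{3403}\right) = -4 + \frac{185386785}{81491641} = - \frac{140579779}{81491641} \approx -1.7251$)
$W + p{\left(b \right)} = - \frac{140579779}{81491641} - \left(34154 + 352 \left(-3 + 7 i \sqrt{2}\right)\right) = - \frac{140579779}{81491641} - \left(33098 + 2464 i \sqrt{2}\right) = - \frac{2697350913597}{81491641} - 2464 i \sqrt{2}$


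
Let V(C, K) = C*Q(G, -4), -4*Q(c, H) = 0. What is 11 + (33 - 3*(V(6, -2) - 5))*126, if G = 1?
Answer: 6059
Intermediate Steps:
Q(c, H) = 0 (Q(c, H) = -¼*0 = 0)
V(C, K) = 0 (V(C, K) = C*0 = 0)
11 + (33 - 3*(V(6, -2) - 5))*126 = 11 + (33 - 3*(0 - 5))*126 = 11 + (33 - 3*(-5))*126 = 11 + (33 + 15)*126 = 11 + 48*126 = 11 + 6048 = 6059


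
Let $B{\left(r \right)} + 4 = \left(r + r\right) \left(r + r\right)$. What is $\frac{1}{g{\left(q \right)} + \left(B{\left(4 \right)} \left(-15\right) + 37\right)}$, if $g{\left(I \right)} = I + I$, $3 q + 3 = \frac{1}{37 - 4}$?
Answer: $- \frac{99}{85633} \approx -0.0011561$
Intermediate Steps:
$B{\left(r \right)} = -4 + 4 r^{2}$ ($B{\left(r \right)} = -4 + \left(r + r\right) \left(r + r\right) = -4 + 2 r 2 r = -4 + 4 r^{2}$)
$q = - \frac{98}{99}$ ($q = -1 + \frac{1}{3 \left(37 - 4\right)} = -1 + \frac{1}{3 \cdot 33} = -1 + \frac{1}{3} \cdot \frac{1}{33} = -1 + \frac{1}{99} = - \frac{98}{99} \approx -0.9899$)
$g{\left(I \right)} = 2 I$
$\frac{1}{g{\left(q \right)} + \left(B{\left(4 \right)} \left(-15\right) + 37\right)} = \frac{1}{2 \left(- \frac{98}{99}\right) + \left(\left(-4 + 4 \cdot 4^{2}\right) \left(-15\right) + 37\right)} = \frac{1}{- \frac{196}{99} + \left(\left(-4 + 4 \cdot 16\right) \left(-15\right) + 37\right)} = \frac{1}{- \frac{196}{99} + \left(\left(-4 + 64\right) \left(-15\right) + 37\right)} = \frac{1}{- \frac{196}{99} + \left(60 \left(-15\right) + 37\right)} = \frac{1}{- \frac{196}{99} + \left(-900 + 37\right)} = \frac{1}{- \frac{196}{99} - 863} = \frac{1}{- \frac{85633}{99}} = - \frac{99}{85633}$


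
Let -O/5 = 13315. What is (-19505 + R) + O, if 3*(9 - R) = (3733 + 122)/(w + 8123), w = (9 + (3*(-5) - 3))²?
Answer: -706127769/8204 ≈ -86071.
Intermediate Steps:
O = -66575 (O = -5*13315 = -66575)
w = 81 (w = (9 + (-15 - 3))² = (9 - 18)² = (-9)² = 81)
R = 72551/8204 (R = 9 - (3733 + 122)/(3*(81 + 8123)) = 9 - 1285/8204 = 72551/8204 ≈ 8.8434)
(-19505 + R) + O = (-19505 + 72551/8204) - 66575 = -159946469/8204 - 66575 = -706127769/8204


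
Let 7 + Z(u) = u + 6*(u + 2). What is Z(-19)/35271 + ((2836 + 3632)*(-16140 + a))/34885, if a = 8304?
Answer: -1787653305488/1230428835 ≈ -1452.9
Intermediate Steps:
Z(u) = 5 + 7*u (Z(u) = -7 + (u + 6*(u + 2)) = -7 + (u + 6*(2 + u)) = -7 + (u + (12 + 6*u)) = -7 + (12 + 7*u) = 5 + 7*u)
Z(-19)/35271 + ((2836 + 3632)*(-16140 + a))/34885 = (5 + 7*(-19))/35271 + ((2836 + 3632)*(-16140 + 8304))/34885 = (5 - 133)*(1/35271) + (6468*(-7836))*(1/34885) = -128*1/35271 - 50683248*1/34885 = -128/35271 - 50683248/34885 = -1787653305488/1230428835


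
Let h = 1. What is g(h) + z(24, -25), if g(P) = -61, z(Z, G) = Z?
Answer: -37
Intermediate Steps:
g(h) + z(24, -25) = -61 + 24 = -37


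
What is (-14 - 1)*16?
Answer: -240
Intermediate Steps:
(-14 - 1)*16 = -15*16 = -240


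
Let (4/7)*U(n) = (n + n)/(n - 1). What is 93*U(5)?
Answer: 3255/8 ≈ 406.88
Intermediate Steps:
U(n) = 7*n/(2*(-1 + n)) (U(n) = 7*((n + n)/(n - 1))/4 = 7*((2*n)/(-1 + n))/4 = 7*(2*n/(-1 + n))/4 = 7*n/(2*(-1 + n)))
93*U(5) = 93*((7/2)*5/(-1 + 5)) = 93*((7/2)*5/4) = 93*((7/2)*5*(1/4)) = 93*(35/8) = 3255/8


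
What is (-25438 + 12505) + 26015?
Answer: 13082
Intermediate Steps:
(-25438 + 12505) + 26015 = -12933 + 26015 = 13082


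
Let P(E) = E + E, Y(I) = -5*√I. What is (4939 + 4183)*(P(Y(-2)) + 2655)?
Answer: 24218910 - 91220*I*√2 ≈ 2.4219e+7 - 1.29e+5*I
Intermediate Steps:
P(E) = 2*E
(4939 + 4183)*(P(Y(-2)) + 2655) = (4939 + 4183)*(2*(-5*I*√2) + 2655) = 9122*(2*(-5*I*√2) + 2655) = 9122*(-10*I*√2 + 2655) = 9122*(2655 - 10*I*√2) = 24218910 - 91220*I*√2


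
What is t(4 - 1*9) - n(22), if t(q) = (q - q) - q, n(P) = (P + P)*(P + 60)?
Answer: -3603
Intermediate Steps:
n(P) = 2*P*(60 + P) (n(P) = (2*P)*(60 + P) = 2*P*(60 + P))
t(q) = -q (t(q) = 0 - q = -q)
t(4 - 1*9) - n(22) = -(4 - 1*9) - 2*22*(60 + 22) = -(4 - 9) - 2*22*82 = -1*(-5) - 1*3608 = 5 - 3608 = -3603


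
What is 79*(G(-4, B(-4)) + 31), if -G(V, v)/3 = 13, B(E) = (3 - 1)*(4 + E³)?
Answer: -632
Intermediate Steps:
B(E) = 8 + 2*E³ (B(E) = 2*(4 + E³) = 8 + 2*E³)
G(V, v) = -39 (G(V, v) = -3*13 = -39)
79*(G(-4, B(-4)) + 31) = 79*(-39 + 31) = 79*(-8) = -632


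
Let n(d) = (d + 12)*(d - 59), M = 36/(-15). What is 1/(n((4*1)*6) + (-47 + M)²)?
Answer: 25/29509 ≈ 0.00084720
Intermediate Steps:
M = -12/5 (M = 36*(-1/15) = -12/5 ≈ -2.4000)
n(d) = (-59 + d)*(12 + d) (n(d) = (12 + d)*(-59 + d) = (-59 + d)*(12 + d))
1/(n((4*1)*6) + (-47 + M)²) = 1/((-708 + ((4*1)*6)² - 47*4*1*6) + (-47 - 12/5)²) = 1/((-708 + (4*6)² - 188*6) + (-247/5)²) = 1/((-708 + 24² - 47*24) + 61009/25) = 1/((-708 + 576 - 1128) + 61009/25) = 1/(-1260 + 61009/25) = 1/(29509/25) = 25/29509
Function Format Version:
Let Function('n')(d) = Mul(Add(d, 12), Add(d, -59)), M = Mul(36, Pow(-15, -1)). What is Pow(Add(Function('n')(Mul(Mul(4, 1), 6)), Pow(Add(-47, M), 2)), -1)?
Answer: Rational(25, 29509) ≈ 0.00084720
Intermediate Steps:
M = Rational(-12, 5) (M = Mul(36, Rational(-1, 15)) = Rational(-12, 5) ≈ -2.4000)
Function('n')(d) = Mul(Add(-59, d), Add(12, d)) (Function('n')(d) = Mul(Add(12, d), Add(-59, d)) = Mul(Add(-59, d), Add(12, d)))
Pow(Add(Function('n')(Mul(Mul(4, 1), 6)), Pow(Add(-47, M), 2)), -1) = Pow(Add(Add(-708, Pow(Mul(Mul(4, 1), 6), 2), Mul(-47, Mul(Mul(4, 1), 6))), Pow(Add(-47, Rational(-12, 5)), 2)), -1) = Pow(Add(Add(-708, Pow(Mul(4, 6), 2), Mul(-47, Mul(4, 6))), Pow(Rational(-247, 5), 2)), -1) = Pow(Add(Add(-708, Pow(24, 2), Mul(-47, 24)), Rational(61009, 25)), -1) = Pow(Add(Add(-708, 576, -1128), Rational(61009, 25)), -1) = Pow(Add(-1260, Rational(61009, 25)), -1) = Pow(Rational(29509, 25), -1) = Rational(25, 29509)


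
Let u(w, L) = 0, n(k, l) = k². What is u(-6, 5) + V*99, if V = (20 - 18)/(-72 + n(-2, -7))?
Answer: -99/34 ≈ -2.9118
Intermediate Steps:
V = -1/34 (V = (20 - 18)/(-72 + (-2)²) = 2/(-72 + 4) = 2/(-68) = 2*(-1/68) = -1/34 ≈ -0.029412)
u(-6, 5) + V*99 = 0 - 1/34*99 = 0 - 99/34 = -99/34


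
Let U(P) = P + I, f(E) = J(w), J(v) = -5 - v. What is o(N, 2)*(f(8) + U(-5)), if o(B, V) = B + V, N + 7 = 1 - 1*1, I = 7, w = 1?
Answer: 20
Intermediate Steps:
f(E) = -6 (f(E) = -5 - 1*1 = -5 - 1 = -6)
N = -7 (N = -7 + (1 - 1*1) = -7 + (1 - 1) = -7 + 0 = -7)
U(P) = 7 + P (U(P) = P + 7 = 7 + P)
o(N, 2)*(f(8) + U(-5)) = (-7 + 2)*(-6 + (7 - 5)) = -5*(-6 + 2) = -5*(-4) = 20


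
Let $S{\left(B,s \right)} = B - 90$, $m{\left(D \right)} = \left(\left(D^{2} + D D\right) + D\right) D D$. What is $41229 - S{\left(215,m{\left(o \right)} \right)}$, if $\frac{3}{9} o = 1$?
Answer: $41104$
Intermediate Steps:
$o = 3$ ($o = 3 \cdot 1 = 3$)
$m{\left(D \right)} = D^{2} \left(D + 2 D^{2}\right)$ ($m{\left(D \right)} = \left(\left(D^{2} + D^{2}\right) + D\right) D D = \left(2 D^{2} + D\right) D D = \left(D + 2 D^{2}\right) D D = D \left(D + 2 D^{2}\right) D = D^{2} \left(D + 2 D^{2}\right)$)
$S{\left(B,s \right)} = -90 + B$
$41229 - S{\left(215,m{\left(o \right)} \right)} = 41229 - \left(-90 + 215\right) = 41229 - 125 = 41104$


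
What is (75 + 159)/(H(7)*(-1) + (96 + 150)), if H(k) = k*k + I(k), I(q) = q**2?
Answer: 117/74 ≈ 1.5811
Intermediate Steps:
H(k) = 2*k**2 (H(k) = k*k + k**2 = k**2 + k**2 = 2*k**2)
(75 + 159)/(H(7)*(-1) + (96 + 150)) = (75 + 159)/((2*7**2)*(-1) + (96 + 150)) = 234/((2*49)*(-1) + 246) = 234/(98*(-1) + 246) = 234/(-98 + 246) = 234/148 = 234*(1/148) = 117/74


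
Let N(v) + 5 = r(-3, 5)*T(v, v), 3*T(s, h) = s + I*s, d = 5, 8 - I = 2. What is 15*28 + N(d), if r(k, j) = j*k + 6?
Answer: 310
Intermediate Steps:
I = 6 (I = 8 - 1*2 = 8 - 2 = 6)
T(s, h) = 7*s/3 (T(s, h) = (s + 6*s)/3 = (7*s)/3 = 7*s/3)
r(k, j) = 6 + j*k
N(v) = -5 - 21*v (N(v) = -5 + (6 + 5*(-3))*(7*v/3) = -5 + (6 - 15)*(7*v/3) = -5 - 21*v)
15*28 + N(d) = 15*28 + (-5 - 21*5) = 420 + (-5 - 105) = 420 - 110 = 310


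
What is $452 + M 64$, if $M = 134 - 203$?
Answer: $-3964$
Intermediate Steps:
$M = -69$ ($M = 134 - 203 = -69$)
$452 + M 64 = 452 - 4416 = -3964$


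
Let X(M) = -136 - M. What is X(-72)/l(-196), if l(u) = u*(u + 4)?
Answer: -1/588 ≈ -0.0017007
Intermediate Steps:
l(u) = u*(4 + u)
X(-72)/l(-196) = (-136 - 1*(-72))/((-196*(4 - 196))) = (-136 + 72)/((-196*(-192))) = -64/37632 = -64*1/37632 = -1/588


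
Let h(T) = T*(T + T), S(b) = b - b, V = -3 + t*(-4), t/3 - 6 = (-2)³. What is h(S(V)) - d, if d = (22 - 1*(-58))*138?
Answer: -11040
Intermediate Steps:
d = 11040 (d = (22 + 58)*138 = 80*138 = 11040)
t = -6 (t = 18 + 3*(-2)³ = 18 + 3*(-8) = 18 - 24 = -6)
V = 21 (V = -3 - 6*(-4) = -3 + 24 = 21)
S(b) = 0
h(T) = 2*T² (h(T) = T*(2*T) = 2*T²)
h(S(V)) - d = 2*0² - 1*11040 = 2*0 - 11040 = 0 - 11040 = -11040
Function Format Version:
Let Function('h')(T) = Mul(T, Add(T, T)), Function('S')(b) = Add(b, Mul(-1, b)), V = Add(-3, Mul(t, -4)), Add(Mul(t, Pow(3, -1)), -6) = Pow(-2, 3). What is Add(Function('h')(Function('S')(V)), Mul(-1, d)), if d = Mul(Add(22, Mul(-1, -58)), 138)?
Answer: -11040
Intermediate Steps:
d = 11040 (d = Mul(Add(22, 58), 138) = Mul(80, 138) = 11040)
t = -6 (t = Add(18, Mul(3, Pow(-2, 3))) = Add(18, Mul(3, -8)) = Add(18, -24) = -6)
V = 21 (V = Add(-3, Mul(-6, -4)) = Add(-3, 24) = 21)
Function('S')(b) = 0
Function('h')(T) = Mul(2, Pow(T, 2)) (Function('h')(T) = Mul(T, Mul(2, T)) = Mul(2, Pow(T, 2)))
Add(Function('h')(Function('S')(V)), Mul(-1, d)) = Add(Mul(2, Pow(0, 2)), Mul(-1, 11040)) = Add(Mul(2, 0), -11040) = Add(0, -11040) = -11040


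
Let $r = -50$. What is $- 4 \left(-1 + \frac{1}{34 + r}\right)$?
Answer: $\frac{17}{4} \approx 4.25$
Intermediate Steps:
$- 4 \left(-1 + \frac{1}{34 + r}\right) = - 4 \left(-1 + \frac{1}{34 - 50}\right) = - 4 \left(-1 + \frac{1}{-16}\right) = - 4 \left(-1 - \frac{1}{16}\right) = \left(-4\right) \left(- \frac{17}{16}\right) = \frac{17}{4}$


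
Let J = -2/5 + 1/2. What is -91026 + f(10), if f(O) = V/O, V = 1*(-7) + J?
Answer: -9102669/100 ≈ -91027.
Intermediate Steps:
J = ⅒ (J = -2*⅕ + 1*(½) = -⅖ + ½ = ⅒ ≈ 0.10000)
V = -69/10 (V = 1*(-7) + ⅒ = -7 + ⅒ = -69/10 ≈ -6.9000)
f(O) = -69/(10*O)
-91026 + f(10) = -91026 - 69/10/10 = -91026 - 69/10*⅒ = -91026 - 69/100 = -9102669/100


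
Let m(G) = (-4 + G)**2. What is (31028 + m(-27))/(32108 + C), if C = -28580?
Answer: 10663/1176 ≈ 9.0672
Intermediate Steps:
(31028 + m(-27))/(32108 + C) = (31028 + (-4 - 27)**2)/(32108 - 28580) = (31028 + (-31)**2)/3528 = (31028 + 961)*(1/3528) = 31989*(1/3528) = 10663/1176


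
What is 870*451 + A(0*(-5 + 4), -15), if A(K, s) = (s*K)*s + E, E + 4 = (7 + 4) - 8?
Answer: 392369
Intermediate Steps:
E = -1 (E = -4 + ((7 + 4) - 8) = -4 + (11 - 8) = -4 + 3 = -1)
A(K, s) = -1 + K*s² (A(K, s) = (s*K)*s - 1 = (K*s)*s - 1 = K*s² - 1 = -1 + K*s²)
870*451 + A(0*(-5 + 4), -15) = 870*451 + (-1 + (0*(-5 + 4))*(-15)²) = 392370 + (-1 + (0*(-1))*225) = 392370 + (-1 + 0*225) = 392370 + (-1 + 0) = 392370 - 1 = 392369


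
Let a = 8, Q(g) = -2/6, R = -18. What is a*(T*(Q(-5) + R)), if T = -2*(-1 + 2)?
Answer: 880/3 ≈ 293.33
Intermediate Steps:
Q(g) = -1/3 (Q(g) = -2*1/6 = -1/3)
T = -2 (T = -2*1 = -2)
a*(T*(Q(-5) + R)) = 8*(-2*(-1/3 - 18)) = 8*(-2*(-55/3)) = 8*(110/3) = 880/3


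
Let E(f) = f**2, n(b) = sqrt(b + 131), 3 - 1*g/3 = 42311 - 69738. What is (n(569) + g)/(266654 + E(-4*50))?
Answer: 13715/51109 + 5*sqrt(7)/153327 ≈ 0.26843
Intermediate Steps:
g = 82290 (g = 9 - 3*(42311 - 69738) = 9 - 3*(-27427) = 9 + 82281 = 82290)
n(b) = sqrt(131 + b)
(n(569) + g)/(266654 + E(-4*50)) = (sqrt(131 + 569) + 82290)/(266654 + (-4*50)**2) = (sqrt(700) + 82290)/(266654 + (-200)**2) = (10*sqrt(7) + 82290)/(266654 + 40000) = (82290 + 10*sqrt(7))/306654 = (82290 + 10*sqrt(7))*(1/306654) = 13715/51109 + 5*sqrt(7)/153327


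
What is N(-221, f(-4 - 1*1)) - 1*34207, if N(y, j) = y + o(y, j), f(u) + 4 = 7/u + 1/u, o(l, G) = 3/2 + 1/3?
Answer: -206557/6 ≈ -34426.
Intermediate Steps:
o(l, G) = 11/6 (o(l, G) = 3*(1/2) + 1*(1/3) = 3/2 + 1/3 = 11/6)
f(u) = -4 + 8/u (f(u) = -4 + (7/u + 1/u) = -4 + 8/u)
N(y, j) = 11/6 + y (N(y, j) = y + 11/6 = 11/6 + y)
N(-221, f(-4 - 1*1)) - 1*34207 = (11/6 - 221) - 1*34207 = -1315/6 - 34207 = -206557/6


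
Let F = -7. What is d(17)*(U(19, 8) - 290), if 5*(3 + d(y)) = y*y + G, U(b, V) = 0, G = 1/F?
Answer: -111186/7 ≈ -15884.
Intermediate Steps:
G = -1/7 (G = 1/(-7) = -1/7 ≈ -0.14286)
d(y) = -106/35 + y**2/5 (d(y) = -3 + (y*y - 1/7)/5 = -3 + (y**2 - 1/7)/5 = -3 + (-1/7 + y**2)/5 = -3 + (-1/35 + y**2/5) = -106/35 + y**2/5)
d(17)*(U(19, 8) - 290) = (-106/35 + (1/5)*17**2)*(0 - 290) = (-106/35 + (1/5)*289)*(-290) = (-106/35 + 289/5)*(-290) = (1917/35)*(-290) = -111186/7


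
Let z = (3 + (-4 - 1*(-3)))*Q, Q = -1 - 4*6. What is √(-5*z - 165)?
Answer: √85 ≈ 9.2195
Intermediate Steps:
Q = -25 (Q = -1 - 24 = -25)
z = -50 (z = (3 + (-4 - 1*(-3)))*(-25) = (3 + (-4 + 3))*(-25) = (3 - 1)*(-25) = 2*(-25) = -50)
√(-5*z - 165) = √(-5*(-50) - 165) = √(250 - 165) = √85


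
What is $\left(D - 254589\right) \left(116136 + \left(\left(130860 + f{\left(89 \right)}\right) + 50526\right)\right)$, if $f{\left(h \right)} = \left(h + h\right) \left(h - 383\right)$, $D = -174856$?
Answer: $-105295619550$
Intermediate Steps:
$f{\left(h \right)} = 2 h \left(-383 + h\right)$
$\left(D - 254589\right) \left(116136 + \left(\left(130860 + f{\left(89 \right)}\right) + 50526\right)\right) = \left(-174856 - 254589\right) \left(116136 + \left(\left(130860 + 2 \cdot 89 \left(-383 + 89\right)\right) + 50526\right)\right) = - 429445 \left(116136 + \left(\left(130860 + 2 \cdot 89 \left(-294\right)\right) + 50526\right)\right) = - 429445 \left(116136 + \left(\left(130860 - 52332\right) + 50526\right)\right) = - 429445 \left(116136 + \left(78528 + 50526\right)\right) = - 429445 \left(116136 + 129054\right) = \left(-429445\right) 245190 = -105295619550$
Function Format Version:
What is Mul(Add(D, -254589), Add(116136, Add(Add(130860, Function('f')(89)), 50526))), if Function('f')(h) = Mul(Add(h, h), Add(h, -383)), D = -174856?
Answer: -105295619550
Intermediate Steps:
Function('f')(h) = Mul(2, h, Add(-383, h)) (Function('f')(h) = Mul(Mul(2, h), Add(-383, h)) = Mul(2, h, Add(-383, h)))
Mul(Add(D, -254589), Add(116136, Add(Add(130860, Function('f')(89)), 50526))) = Mul(Add(-174856, -254589), Add(116136, Add(Add(130860, Mul(2, 89, Add(-383, 89))), 50526))) = Mul(-429445, Add(116136, Add(Add(130860, Mul(2, 89, -294)), 50526))) = Mul(-429445, Add(116136, Add(Add(130860, -52332), 50526))) = Mul(-429445, Add(116136, Add(78528, 50526))) = Mul(-429445, Add(116136, 129054)) = Mul(-429445, 245190) = -105295619550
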